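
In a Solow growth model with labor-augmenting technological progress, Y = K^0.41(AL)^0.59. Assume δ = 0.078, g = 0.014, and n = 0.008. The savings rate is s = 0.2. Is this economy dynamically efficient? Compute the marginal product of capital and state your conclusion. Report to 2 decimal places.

The effective depreciation rate is n + g + δ = 0.008 + 0.014 + 0.078 = 0.1.
Steady-state k*: s·k^0.41 = 0.1·k gives k* = (0.2/0.1)^(1/0.59) ≈ 3.2376.
MPK = 0.41·3.2376^(-0.59) ≈ 0.2050.
MPK > n+g+δ = 0.1, so the economy is dynamically efficient (under-saving).

dynamically efficient; MPK ≈ 0.20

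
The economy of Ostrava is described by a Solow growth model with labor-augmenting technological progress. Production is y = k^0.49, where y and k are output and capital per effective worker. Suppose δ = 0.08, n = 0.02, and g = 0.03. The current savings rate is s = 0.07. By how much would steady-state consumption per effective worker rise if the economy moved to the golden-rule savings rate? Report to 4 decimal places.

Δc ≈ 1.3118

n + g + δ = 0.02 + 0.03 + 0.08 = 0.13.
Current steady state (s = 0.07): k* = (0.07/0.13)^(1/0.51) ≈ 0.2971, y* = 0.2971^0.49 ≈ 0.5517, c* = (1−0.07)·0.5517 ≈ 0.5131.
At the golden rule the marginal product of capital equals n+g+δ: 0.49·k^(0.49−1) = 0.13. Solving, k_gold = (0.49/0.13)^(1/0.51) ≈ 13.4868.
y_gold = 13.4868^0.49 ≈ 3.5781, c_gold = y_gold − 0.13·k_gold ≈ 1.8248.
Gain: Δc = 1.8248 − 0.5131 ≈ 1.3118.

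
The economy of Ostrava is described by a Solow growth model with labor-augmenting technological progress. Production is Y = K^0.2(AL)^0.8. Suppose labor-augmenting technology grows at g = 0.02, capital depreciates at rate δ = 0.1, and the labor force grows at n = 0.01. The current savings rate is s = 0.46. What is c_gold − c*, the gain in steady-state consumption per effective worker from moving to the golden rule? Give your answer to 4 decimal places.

Δc ≈ 0.1503

Break-even investment rate: n + g + δ = 0.01 + 0.02 + 0.1 = 0.13.
Current steady state (s = 0.46): k* = (0.46/0.13)^(1/0.8) ≈ 4.8531, y* = 4.8531^0.2 ≈ 1.3715, c* = (1−0.46)·1.3715 ≈ 0.7406.
Golden rule sets MPK = n+g+δ: 0.2·k^(0.2−1) = 0.13, so k_gold = (0.2/0.13)^(1/0.8) ≈ 1.7134.
y_gold = 1.7134^0.2 ≈ 1.1137, c_gold = y_gold − 0.13·k_gold ≈ 0.8910.
Gain: Δc = 0.8910 − 0.7406 ≈ 0.1503.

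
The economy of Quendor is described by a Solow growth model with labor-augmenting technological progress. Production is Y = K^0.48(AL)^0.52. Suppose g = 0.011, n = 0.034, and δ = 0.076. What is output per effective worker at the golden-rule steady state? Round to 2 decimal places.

The effective depreciation rate is n + g + δ = 0.034 + 0.011 + 0.076 = 0.121.
Maximizing c = f(k) − (n+g+δ)·k gives f'(k) = n+g+δ, i.e. 0.48·k^(0.48−1) = 0.121, so k_gold = (0.48/0.121)^(1/0.52) ≈ 14.1539.
Output: y_gold = k_gold^0.48 = 14.1539^0.48 ≈ 3.5680.

y_gold ≈ 3.57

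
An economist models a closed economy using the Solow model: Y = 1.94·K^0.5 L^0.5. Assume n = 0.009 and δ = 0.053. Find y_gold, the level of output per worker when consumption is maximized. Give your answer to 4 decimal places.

y_gold ≈ 30.3516

The effective depreciation rate is n + δ = 0.009 + 0.053 = 0.062.
Maximizing c = f(k) − (n+δ)·k gives f'(k) = n+δ, i.e. 0.5·1.94·k^(0.5−1) = 0.062, so k_gold = (0.5·1.94/0.062)^(1/0.5) ≈ 244.7711.
Output: y_gold = 1.94·k_gold^0.5 = 1.94·244.7711^0.5 ≈ 30.3516.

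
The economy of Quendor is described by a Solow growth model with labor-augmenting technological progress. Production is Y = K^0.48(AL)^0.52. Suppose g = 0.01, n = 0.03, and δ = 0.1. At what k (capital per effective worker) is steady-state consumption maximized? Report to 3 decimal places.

k_gold ≈ 10.692

Capital per effective worker breaks even when investment replaces (n + g + δ)·k; here n + g + δ = 0.14.
At the golden rule the marginal product of capital equals n+g+δ: 0.48·k^(0.48−1) = 0.14. Solving, k_gold = (0.48/0.14)^(1/0.52) ≈ 10.6921.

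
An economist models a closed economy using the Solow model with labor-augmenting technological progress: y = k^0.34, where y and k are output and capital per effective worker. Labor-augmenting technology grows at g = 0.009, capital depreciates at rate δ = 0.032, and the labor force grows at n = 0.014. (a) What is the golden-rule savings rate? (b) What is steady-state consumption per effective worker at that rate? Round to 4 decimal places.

Break-even investment rate: n + g + δ = 0.014 + 0.009 + 0.032 = 0.055.
For Cobb-Douglas, s_gold equals capital's share: s_gold = 0.34.
Maximizing c = f(k) − (n+g+δ)·k gives f'(k) = n+g+δ, i.e. 0.34·k^(0.34−1) = 0.055, so k_gold = (0.34/0.055)^(1/0.66) ≈ 15.8001.
y_gold = 15.8001^0.34 ≈ 2.5559; c_gold = (1−0.34)·y_gold ≈ 1.6869.

(a) s_gold = 0.3400; (b) c_gold ≈ 1.6869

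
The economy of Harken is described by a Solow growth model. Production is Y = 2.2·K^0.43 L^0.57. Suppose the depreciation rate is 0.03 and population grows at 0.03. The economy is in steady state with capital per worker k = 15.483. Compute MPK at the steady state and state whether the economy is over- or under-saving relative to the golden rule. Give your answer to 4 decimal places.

The effective depreciation rate is n + δ = 0.03 + 0.03 = 0.06.
MPK = 0.43·2.2·k^(0.43−1) = 0.43·2.2·15.483^(-0.57) ≈ 0.1985.
MPK > 0.06, so the economy is dynamically efficient (under-saving).

under-saving; MPK ≈ 0.1985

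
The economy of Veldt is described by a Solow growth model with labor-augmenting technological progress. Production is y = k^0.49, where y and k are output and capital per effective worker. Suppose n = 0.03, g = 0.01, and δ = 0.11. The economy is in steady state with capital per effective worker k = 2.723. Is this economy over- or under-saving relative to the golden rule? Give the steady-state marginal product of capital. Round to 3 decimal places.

under-saving; MPK ≈ 0.294

The effective depreciation rate is n + g + δ = 0.03 + 0.01 + 0.11 = 0.15.
MPK = 0.49·k^(0.49−1) = 0.49·2.723^(-0.51) ≈ 0.2940.
MPK > 0.15, so the economy is dynamically efficient (under-saving).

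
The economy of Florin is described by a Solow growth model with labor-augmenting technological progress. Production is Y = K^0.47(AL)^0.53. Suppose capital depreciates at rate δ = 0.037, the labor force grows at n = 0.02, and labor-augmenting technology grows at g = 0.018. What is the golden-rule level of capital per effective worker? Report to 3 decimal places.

k_gold ≈ 31.904

The effective depreciation rate is n + g + δ = 0.02 + 0.018 + 0.037 = 0.075.
Setting f'(k) = n+g+δ gives 0.47·k^(0.47−1) = 0.075, hence k_gold = (0.47/0.075)^(1/0.53) ≈ 31.9038.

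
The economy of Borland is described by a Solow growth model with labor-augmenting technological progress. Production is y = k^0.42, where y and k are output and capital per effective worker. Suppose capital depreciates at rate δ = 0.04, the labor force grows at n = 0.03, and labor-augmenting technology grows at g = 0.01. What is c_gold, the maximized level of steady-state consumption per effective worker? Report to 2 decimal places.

c_gold ≈ 1.93

The effective depreciation rate is n + g + δ = 0.03 + 0.01 + 0.04 = 0.08.
At the golden rule the marginal product of capital equals n+g+δ: 0.42·k^(0.42−1) = 0.08. Solving, k_gold = (0.42/0.08)^(1/0.58) ≈ 17.4443.
y_gold = 17.4443^0.42 ≈ 3.3227.
c_gold = y_gold − (n+g+δ)·k_gold = 3.3227 − 0.08·17.4443 ≈ 1.9272.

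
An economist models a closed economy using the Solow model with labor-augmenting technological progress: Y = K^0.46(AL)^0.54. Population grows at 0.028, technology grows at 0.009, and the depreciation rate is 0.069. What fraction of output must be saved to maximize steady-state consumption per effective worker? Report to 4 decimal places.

s_gold = 0.4600

Capital per effective worker breaks even when investment replaces (n + g + δ)·k; here n + g + δ = 0.106.
At the golden rule MPK = n+g+δ, and in any Cobb-Douglas steady state s = (n+g+δ)·k/y = MPK·k/y = capital's share 0.46.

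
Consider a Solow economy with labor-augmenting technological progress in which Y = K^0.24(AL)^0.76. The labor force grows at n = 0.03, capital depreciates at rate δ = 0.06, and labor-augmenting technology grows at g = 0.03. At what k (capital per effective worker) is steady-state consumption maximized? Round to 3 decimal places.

The effective depreciation rate is n + g + δ = 0.03 + 0.03 + 0.06 = 0.12.
Setting f'(k) = n+g+δ gives 0.24·k^(0.24−1) = 0.12, hence k_gold = (0.24/0.12)^(1/0.76) ≈ 2.4894.

k_gold ≈ 2.489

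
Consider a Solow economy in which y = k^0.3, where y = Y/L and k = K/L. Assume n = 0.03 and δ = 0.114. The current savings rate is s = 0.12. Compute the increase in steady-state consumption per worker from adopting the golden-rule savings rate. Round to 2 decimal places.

Break-even investment rate: n + δ = 0.03 + 0.114 = 0.144.
Current steady state (s = 0.12): k* = (0.12/0.144)^(1/0.7) ≈ 0.7707, y* = 0.7707^0.3 ≈ 0.9248, c* = (1−0.12)·0.9248 ≈ 0.8139.
Golden rule sets MPK = n+δ: 0.3·k^(0.3−1) = 0.144, so k_gold = (0.3/0.144)^(1/0.7) ≈ 2.8534.
y_gold = 2.8534^0.3 ≈ 1.3697, c_gold = y_gold − 0.144·k_gold ≈ 0.9588.
Gain: Δc = 0.9588 − 0.8139 ≈ 0.1449.

Δc ≈ 0.14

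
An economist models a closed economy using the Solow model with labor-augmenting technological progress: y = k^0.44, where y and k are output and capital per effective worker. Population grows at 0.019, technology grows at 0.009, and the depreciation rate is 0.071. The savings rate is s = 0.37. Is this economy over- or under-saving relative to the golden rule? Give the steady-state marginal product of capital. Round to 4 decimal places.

n + g + δ = 0.019 + 0.009 + 0.071 = 0.099.
Steady-state k*: s·k^0.44 = 0.099·k gives k* = (0.37/0.099)^(1/0.56) ≈ 10.5303.
MPK = 0.44·10.5303^(-0.56) ≈ 0.1177.
MPK > n+g+δ = 0.099, so the economy is dynamically efficient (under-saving).

under-saving; MPK ≈ 0.1177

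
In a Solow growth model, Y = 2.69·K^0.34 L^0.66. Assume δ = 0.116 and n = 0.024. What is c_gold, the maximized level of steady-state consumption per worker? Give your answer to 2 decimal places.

c_gold ≈ 4.67

The effective depreciation rate is n + δ = 0.024 + 0.116 = 0.14.
Maximizing c = f(k) − (n+δ)·k gives f'(k) = n+δ, i.e. 0.34·2.69·k^(0.34−1) = 0.14, so k_gold = (0.34·2.69/0.14)^(1/0.66) ≈ 17.1793.
y_gold = 2.69·17.1793^0.34 ≈ 7.0738.
c_gold = y_gold − (n+δ)·k_gold = 7.0738 − 0.14·17.1793 ≈ 4.6687.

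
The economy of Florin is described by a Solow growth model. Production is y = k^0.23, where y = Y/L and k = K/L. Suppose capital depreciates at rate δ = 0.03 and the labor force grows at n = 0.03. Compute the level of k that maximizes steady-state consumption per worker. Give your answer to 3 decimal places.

k_gold ≈ 5.727

Break-even investment rate: n + δ = 0.03 + 0.03 = 0.06.
At the golden rule the marginal product of capital equals n+δ: 0.23·k^(0.23−1) = 0.06. Solving, k_gold = (0.23/0.06)^(1/0.77) ≈ 5.7265.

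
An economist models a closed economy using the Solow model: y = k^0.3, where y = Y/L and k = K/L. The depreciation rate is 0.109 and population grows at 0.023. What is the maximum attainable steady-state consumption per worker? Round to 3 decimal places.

Break-even investment rate: n + δ = 0.023 + 0.109 = 0.132.
Setting f'(k) = n+δ gives 0.3·k^(0.3−1) = 0.132, hence k_gold = (0.3/0.132)^(1/0.7) ≈ 3.2311.
y_gold = 3.2311^0.3 ≈ 1.4217.
c_gold = y_gold − (n+δ)·k_gold = 1.4217 − 0.132·3.2311 ≈ 0.9952.

c_gold ≈ 0.995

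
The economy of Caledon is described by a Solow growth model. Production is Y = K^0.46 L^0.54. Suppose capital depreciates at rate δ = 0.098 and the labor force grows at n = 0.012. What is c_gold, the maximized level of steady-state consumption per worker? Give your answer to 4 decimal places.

Break-even investment rate: n + δ = 0.012 + 0.098 = 0.11.
Setting f'(k) = n+δ gives 0.46·k^(0.46−1) = 0.11, hence k_gold = (0.46/0.11)^(1/0.54) ≈ 14.1474.
y_gold = 14.1474^0.46 ≈ 3.3831.
c_gold = y_gold − (n+δ)·k_gold = 3.3831 − 0.11·14.1474 ≈ 1.8269.

c_gold ≈ 1.8269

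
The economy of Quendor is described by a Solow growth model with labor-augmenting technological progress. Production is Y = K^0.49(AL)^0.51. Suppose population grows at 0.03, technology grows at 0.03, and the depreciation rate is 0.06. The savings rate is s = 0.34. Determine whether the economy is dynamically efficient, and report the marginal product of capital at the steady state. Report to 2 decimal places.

Capital per effective worker breaks even when investment replaces (n + g + δ)·k; here n + g + δ = 0.12.
Steady-state k*: s·k^0.49 = 0.12·k gives k* = (0.34/0.12)^(1/0.51) ≈ 7.7065.
MPK = 0.49·7.7065^(-0.51) ≈ 0.1729.
MPK > n+g+δ = 0.12, so the economy is dynamically efficient (under-saving).

dynamically efficient; MPK ≈ 0.17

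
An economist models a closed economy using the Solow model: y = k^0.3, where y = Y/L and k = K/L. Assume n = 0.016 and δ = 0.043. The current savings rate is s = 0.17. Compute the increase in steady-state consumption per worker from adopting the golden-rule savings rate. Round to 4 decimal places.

Δc ≈ 0.0990

The effective depreciation rate is n + δ = 0.016 + 0.043 = 0.059.
Current steady state (s = 0.17): k* = (0.17/0.059)^(1/0.7) ≈ 4.5349, y* = 4.5349^0.3 ≈ 1.5739, c* = (1−0.17)·1.5739 ≈ 1.3063.
At the golden rule the marginal product of capital equals n+δ: 0.3·k^(0.3−1) = 0.059. Solving, k_gold = (0.3/0.059)^(1/0.7) ≈ 10.2084.
y_gold = 10.2084^0.3 ≈ 2.0076, c_gold = y_gold − 0.059·k_gold ≈ 1.4054.
Gain: Δc = 1.4054 − 1.3063 ≈ 0.0990.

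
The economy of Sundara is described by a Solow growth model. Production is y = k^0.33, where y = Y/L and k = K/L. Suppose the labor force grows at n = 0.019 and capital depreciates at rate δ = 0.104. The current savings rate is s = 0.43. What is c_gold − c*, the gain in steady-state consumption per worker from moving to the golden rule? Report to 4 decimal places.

Δc ≈ 0.0335

Break-even investment rate: n + δ = 0.019 + 0.104 = 0.123.
Current steady state (s = 0.43): k* = (0.43/0.123)^(1/0.67) ≈ 6.4757, y* = 6.4757^0.33 ≈ 1.8524, c* = (1−0.43)·1.8524 ≈ 1.0558.
Golden rule sets MPK = n+δ: 0.33·k^(0.33−1) = 0.123, so k_gold = (0.33/0.123)^(1/0.67) ≈ 4.3623.
y_gold = 4.3623^0.33 ≈ 1.6259, c_gold = y_gold − 0.123·k_gold ≈ 1.0894.
Gain: Δc = 1.0894 − 1.0558 ≈ 0.0335.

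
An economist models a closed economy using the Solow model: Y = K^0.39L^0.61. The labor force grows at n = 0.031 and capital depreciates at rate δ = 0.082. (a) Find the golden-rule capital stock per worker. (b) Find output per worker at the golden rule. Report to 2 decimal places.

Capital per worker breaks even when investment replaces (n + δ)·k; here n + δ = 0.113.
Setting f'(k) = n+δ gives 0.39·k^(0.39−1) = 0.113, hence k_gold = (0.39/0.113)^(1/0.61) ≈ 7.6198.
y_gold = 7.6198^0.39 ≈ 2.2078.

(a) k_gold ≈ 7.62; (b) y_gold ≈ 2.21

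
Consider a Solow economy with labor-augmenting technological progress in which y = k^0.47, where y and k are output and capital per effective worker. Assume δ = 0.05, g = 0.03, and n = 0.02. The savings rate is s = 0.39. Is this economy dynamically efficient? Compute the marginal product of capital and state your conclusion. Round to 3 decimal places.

dynamically efficient; MPK ≈ 0.121

The effective depreciation rate is n + g + δ = 0.02 + 0.03 + 0.05 = 0.1.
Steady-state k*: s·k^0.47 = 0.1·k gives k* = (0.39/0.1)^(1/0.53) ≈ 13.0382.
MPK = 0.47·13.0382^(-0.53) ≈ 0.1205.
MPK > n+g+δ = 0.1, so the economy is dynamically efficient (under-saving).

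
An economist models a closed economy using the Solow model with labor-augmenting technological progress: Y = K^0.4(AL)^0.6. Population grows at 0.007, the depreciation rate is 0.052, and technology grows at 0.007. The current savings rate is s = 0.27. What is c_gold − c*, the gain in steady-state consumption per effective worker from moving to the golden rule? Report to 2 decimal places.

n + g + δ = 0.007 + 0.007 + 0.052 = 0.066.
Current steady state (s = 0.27): k* = (0.27/0.066)^(1/0.6) ≈ 10.4640, y* = 10.4640^0.4 ≈ 2.5579, c* = (1−0.27)·2.5579 ≈ 1.8673.
Golden rule sets MPK = n+g+δ: 0.4·k^(0.4−1) = 0.066, so k_gold = (0.4/0.066)^(1/0.6) ≈ 20.1462.
y_gold = 20.1462^0.4 ≈ 3.3241, c_gold = y_gold − 0.066·k_gold ≈ 1.9945.
Gain: Δc = 1.9945 − 1.8673 ≈ 0.1272.

Δc ≈ 0.13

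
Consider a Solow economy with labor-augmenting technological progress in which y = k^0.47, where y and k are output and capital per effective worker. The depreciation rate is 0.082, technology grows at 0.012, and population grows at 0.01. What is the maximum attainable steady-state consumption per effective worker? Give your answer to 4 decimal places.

c_gold ≈ 2.0192

Capital per effective worker breaks even when investment replaces (n + g + δ)·k; here n + g + δ = 0.104.
Setting f'(k) = n+g+δ gives 0.47·k^(0.47−1) = 0.104, hence k_gold = (0.47/0.104)^(1/0.53) ≈ 17.2175.
y_gold = 17.2175^0.47 ≈ 3.8098.
c_gold = y_gold − (n+g+δ)·k_gold = 3.8098 − 0.104·17.2175 ≈ 2.0192.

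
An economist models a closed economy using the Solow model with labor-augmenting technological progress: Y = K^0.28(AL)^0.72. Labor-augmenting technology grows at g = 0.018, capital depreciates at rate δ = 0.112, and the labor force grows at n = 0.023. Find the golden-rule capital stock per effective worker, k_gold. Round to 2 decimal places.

k_gold ≈ 2.31

Capital per effective worker breaks even when investment replaces (n + g + δ)·k; here n + g + δ = 0.153.
At the golden rule the marginal product of capital equals n+g+δ: 0.28·k^(0.28−1) = 0.153. Solving, k_gold = (0.28/0.153)^(1/0.72) ≈ 2.3149.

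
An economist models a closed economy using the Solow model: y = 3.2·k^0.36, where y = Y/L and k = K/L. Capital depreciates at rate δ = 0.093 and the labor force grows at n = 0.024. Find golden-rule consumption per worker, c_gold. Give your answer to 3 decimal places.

Break-even investment rate: n + δ = 0.024 + 0.093 = 0.117.
At the golden rule the marginal product of capital equals n+δ: 0.36·3.2·k^(0.36−1) = 0.117. Solving, k_gold = (0.36·3.2/0.117)^(1/0.64) ≈ 35.6434.
y_gold = 3.2·35.6434^0.36 ≈ 11.5841.
c_gold = y_gold − (n+δ)·k_gold = 11.5841 − 0.117·35.6434 ≈ 7.4138.

c_gold ≈ 7.414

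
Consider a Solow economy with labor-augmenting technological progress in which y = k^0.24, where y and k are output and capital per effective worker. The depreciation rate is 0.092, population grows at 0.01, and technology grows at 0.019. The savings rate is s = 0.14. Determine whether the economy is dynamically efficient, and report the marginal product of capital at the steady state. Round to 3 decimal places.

dynamically efficient; MPK ≈ 0.207

Capital per effective worker breaks even when investment replaces (n + g + δ)·k; here n + g + δ = 0.121.
Steady-state k*: s·k^0.24 = 0.121·k gives k* = (0.14/0.121)^(1/0.76) ≈ 1.2116.
MPK = 0.24·1.2116^(-0.76) ≈ 0.2074.
MPK > n+g+δ = 0.121, so the economy is dynamically efficient (under-saving).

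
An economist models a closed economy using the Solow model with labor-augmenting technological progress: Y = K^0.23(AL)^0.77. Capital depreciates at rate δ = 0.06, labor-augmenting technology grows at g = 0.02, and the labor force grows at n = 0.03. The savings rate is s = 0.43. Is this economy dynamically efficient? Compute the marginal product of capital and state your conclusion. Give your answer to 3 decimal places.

n + g + δ = 0.03 + 0.02 + 0.06 = 0.11.
Steady-state k*: s·k^0.23 = 0.11·k gives k* = (0.43/0.11)^(1/0.77) ≈ 5.8739.
MPK = 0.23·5.8739^(-0.77) ≈ 0.0588.
MPK < n+g+δ = 0.11, so the economy is dynamically inefficient (over-saving).

dynamically inefficient; MPK ≈ 0.059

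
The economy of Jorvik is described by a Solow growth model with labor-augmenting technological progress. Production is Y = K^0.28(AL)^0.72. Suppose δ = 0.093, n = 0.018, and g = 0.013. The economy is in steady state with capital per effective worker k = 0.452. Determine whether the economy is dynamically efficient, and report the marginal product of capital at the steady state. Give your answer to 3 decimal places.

dynamically efficient; MPK ≈ 0.496

Capital per effective worker breaks even when investment replaces (n + g + δ)·k; here n + g + δ = 0.124.
MPK = 0.28·k^(0.28−1) = 0.28·0.452^(-0.72) ≈ 0.4960.
MPK > 0.124, so the economy is dynamically efficient (under-saving).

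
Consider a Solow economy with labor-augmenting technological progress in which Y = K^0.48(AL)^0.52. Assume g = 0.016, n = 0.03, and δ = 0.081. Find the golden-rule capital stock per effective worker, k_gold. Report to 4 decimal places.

k_gold ≈ 12.8961

Break-even investment rate: n + g + δ = 0.03 + 0.016 + 0.081 = 0.127.
Golden rule sets MPK = n+g+δ: 0.48·k^(0.48−1) = 0.127, so k_gold = (0.48/0.127)^(1/0.52) ≈ 12.8961.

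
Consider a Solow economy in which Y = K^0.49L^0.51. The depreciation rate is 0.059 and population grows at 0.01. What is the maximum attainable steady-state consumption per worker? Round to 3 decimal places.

c_gold ≈ 3.354

The effective depreciation rate is n + δ = 0.01 + 0.059 = 0.069.
Golden rule sets MPK = n+δ: 0.49·k^(0.49−1) = 0.069, so k_gold = (0.49/0.069)^(1/0.51) ≈ 46.6990.
y_gold = 46.6990^0.49 ≈ 6.5760.
c_gold = y_gold − (n+δ)·k_gold = 6.5760 − 0.069·46.6990 ≈ 3.3538.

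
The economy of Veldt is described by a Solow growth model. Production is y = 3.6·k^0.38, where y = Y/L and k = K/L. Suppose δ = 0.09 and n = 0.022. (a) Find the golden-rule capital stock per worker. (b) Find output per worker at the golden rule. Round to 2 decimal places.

n + δ = 0.022 + 0.09 = 0.112.
Maximizing c = f(k) − (n+δ)·k gives f'(k) = n+δ, i.e. 0.38·3.6·k^(0.38−1) = 0.112, so k_gold = (0.38·3.6/0.112)^(1/0.62) ≈ 56.6256.
y_gold = 3.6·56.6256^0.38 ≈ 16.6897.

(a) k_gold ≈ 56.63; (b) y_gold ≈ 16.69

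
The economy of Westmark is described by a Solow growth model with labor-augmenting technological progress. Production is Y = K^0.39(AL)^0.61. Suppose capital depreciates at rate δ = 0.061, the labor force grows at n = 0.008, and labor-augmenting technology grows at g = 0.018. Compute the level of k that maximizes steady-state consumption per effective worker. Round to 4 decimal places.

k_gold ≈ 11.6979

Break-even investment rate: n + g + δ = 0.008 + 0.018 + 0.061 = 0.087.
At the golden rule the marginal product of capital equals n+g+δ: 0.39·k^(0.39−1) = 0.087. Solving, k_gold = (0.39/0.087)^(1/0.61) ≈ 11.6979.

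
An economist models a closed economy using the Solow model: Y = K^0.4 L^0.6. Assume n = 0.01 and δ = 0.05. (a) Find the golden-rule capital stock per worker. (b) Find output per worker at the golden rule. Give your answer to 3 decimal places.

(a) k_gold ≈ 23.615; (b) y_gold ≈ 3.542

n + δ = 0.01 + 0.05 = 0.06.
Maximizing c = f(k) − (n+δ)·k gives f'(k) = n+δ, i.e. 0.4·k^(0.4−1) = 0.06, so k_gold = (0.4/0.06)^(1/0.6) ≈ 23.6146.
y_gold = 23.6146^0.4 ≈ 3.5422.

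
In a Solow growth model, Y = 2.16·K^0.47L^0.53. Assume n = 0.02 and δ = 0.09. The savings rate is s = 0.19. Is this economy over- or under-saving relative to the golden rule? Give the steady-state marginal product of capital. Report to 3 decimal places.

The effective depreciation rate is n + δ = 0.02 + 0.09 = 0.11.
Steady-state k*: s·A·k^0.47 = 0.11·k gives k* = (0.19·2.16/0.11)^(1/0.53) ≈ 11.9921.
MPK = 0.47·2.16·11.9921^(-0.53) ≈ 0.2721.
MPK > n+δ = 0.11, so the economy is dynamically efficient (under-saving).

under-saving; MPK ≈ 0.272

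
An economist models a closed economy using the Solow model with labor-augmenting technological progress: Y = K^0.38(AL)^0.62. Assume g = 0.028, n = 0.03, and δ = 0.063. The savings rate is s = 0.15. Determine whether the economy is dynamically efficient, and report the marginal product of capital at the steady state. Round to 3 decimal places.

dynamically efficient; MPK ≈ 0.307

n + g + δ = 0.03 + 0.028 + 0.063 = 0.121.
Steady-state k*: s·k^0.38 = 0.121·k gives k* = (0.15/0.121)^(1/0.62) ≈ 1.4141.
MPK = 0.38·1.4141^(-0.62) ≈ 0.3065.
MPK > n+g+δ = 0.121, so the economy is dynamically efficient (under-saving).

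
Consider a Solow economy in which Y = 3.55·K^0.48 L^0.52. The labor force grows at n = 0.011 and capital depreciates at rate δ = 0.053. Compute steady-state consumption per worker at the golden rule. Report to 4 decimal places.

Capital per worker breaks even when investment replaces (n + δ)·k; here n + δ = 0.064.
Setting f'(k) = n+δ gives 0.48·3.55·k^(0.48−1) = 0.064, hence k_gold = (0.48·3.55/0.064)^(1/0.52) ≈ 550.7336.
y_gold = 3.55·550.7336^0.48 ≈ 73.4311.
c_gold = y_gold − (n+δ)·k_gold = 73.4311 − 0.064·550.7336 ≈ 38.1842.

c_gold ≈ 38.1842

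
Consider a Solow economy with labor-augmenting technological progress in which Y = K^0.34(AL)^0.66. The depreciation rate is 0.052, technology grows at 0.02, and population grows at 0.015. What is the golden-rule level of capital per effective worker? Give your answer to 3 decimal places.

Capital per effective worker breaks even when investment replaces (n + g + δ)·k; here n + g + δ = 0.087.
Setting f'(k) = n+g+δ gives 0.34·k^(0.34−1) = 0.087, hence k_gold = (0.34/0.087)^(1/0.66) ≈ 7.8869.

k_gold ≈ 7.887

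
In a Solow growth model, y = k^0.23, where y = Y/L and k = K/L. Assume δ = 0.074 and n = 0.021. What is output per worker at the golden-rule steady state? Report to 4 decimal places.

The effective depreciation rate is n + δ = 0.021 + 0.074 = 0.095.
Setting f'(k) = n+δ gives 0.23·k^(0.23−1) = 0.095, hence k_gold = (0.23/0.095)^(1/0.77) ≈ 3.1529.
Output: y_gold = k_gold^0.23 = 3.1529^0.23 ≈ 1.3023.

y_gold ≈ 1.3023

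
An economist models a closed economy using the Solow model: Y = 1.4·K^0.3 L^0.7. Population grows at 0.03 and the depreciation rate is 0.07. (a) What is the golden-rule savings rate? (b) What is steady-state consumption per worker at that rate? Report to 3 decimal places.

(a) s_gold = 0.300; (b) c_gold ≈ 1.813

Break-even investment rate: n + δ = 0.03 + 0.07 = 0.1.
For Cobb-Douglas, s_gold equals capital's share: s_gold = 0.3.
At the golden rule the marginal product of capital equals n+δ: 0.3·1.4·k^(0.3−1) = 0.1. Solving, k_gold = (0.3·1.4/0.1)^(1/0.7) ≈ 7.7688.
y_gold = 1.4·7.7688^0.3 ≈ 2.5896; c_gold = (1−0.3)·y_gold ≈ 1.8127.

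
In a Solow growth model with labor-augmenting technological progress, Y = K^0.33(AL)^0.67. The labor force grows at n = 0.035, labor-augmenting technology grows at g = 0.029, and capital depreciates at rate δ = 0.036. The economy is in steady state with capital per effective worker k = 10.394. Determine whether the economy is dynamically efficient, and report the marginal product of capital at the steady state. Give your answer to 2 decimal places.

dynamically inefficient; MPK ≈ 0.07

The effective depreciation rate is n + g + δ = 0.035 + 0.029 + 0.036 = 0.1.
MPK = 0.33·k^(0.33−1) = 0.33·10.394^(-0.67) ≈ 0.0687.
MPK < 0.1, so the economy is dynamically inefficient (over-saving).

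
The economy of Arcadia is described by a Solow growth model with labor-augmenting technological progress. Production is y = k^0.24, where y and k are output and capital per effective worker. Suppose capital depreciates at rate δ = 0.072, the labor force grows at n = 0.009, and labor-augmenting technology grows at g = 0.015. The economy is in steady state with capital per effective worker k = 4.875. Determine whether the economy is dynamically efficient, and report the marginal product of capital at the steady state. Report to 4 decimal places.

dynamically inefficient; MPK ≈ 0.0720

The effective depreciation rate is n + g + δ = 0.009 + 0.015 + 0.072 = 0.096.
MPK = 0.24·k^(0.24−1) = 0.24·4.875^(-0.76) ≈ 0.0720.
MPK < 0.096, so the economy is dynamically inefficient (over-saving).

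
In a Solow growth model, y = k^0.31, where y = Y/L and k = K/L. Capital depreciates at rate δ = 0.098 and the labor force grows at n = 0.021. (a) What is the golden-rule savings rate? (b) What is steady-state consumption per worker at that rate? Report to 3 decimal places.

(a) s_gold = 0.310; (b) c_gold ≈ 1.061

Break-even investment rate: n + δ = 0.021 + 0.098 = 0.119.
For Cobb-Douglas, s_gold equals capital's share: s_gold = 0.31.
Golden rule sets MPK = n+δ: 0.31·k^(0.31−1) = 0.119, so k_gold = (0.31/0.119)^(1/0.69) ≈ 4.0053.
y_gold = 4.0053^0.31 ≈ 1.5375; c_gold = (1−0.31)·y_gold ≈ 1.0609.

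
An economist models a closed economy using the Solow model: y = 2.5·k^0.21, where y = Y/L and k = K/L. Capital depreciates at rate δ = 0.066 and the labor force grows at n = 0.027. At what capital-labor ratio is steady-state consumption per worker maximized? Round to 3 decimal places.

k_gold ≈ 8.943

Break-even investment rate: n + δ = 0.027 + 0.066 = 0.093.
At the golden rule the marginal product of capital equals n+δ: 0.21·2.5·k^(0.21−1) = 0.093. Solving, k_gold = (0.21·2.5/0.093)^(1/0.79) ≈ 8.9431.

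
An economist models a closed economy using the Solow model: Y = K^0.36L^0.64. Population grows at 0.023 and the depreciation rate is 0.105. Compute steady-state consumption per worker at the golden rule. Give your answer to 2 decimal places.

c_gold ≈ 1.14

Capital per worker breaks even when investment replaces (n + δ)·k; here n + δ = 0.128.
Golden rule sets MPK = n+δ: 0.36·k^(0.36−1) = 0.128, so k_gold = (0.36/0.128)^(1/0.64) ≈ 5.0316.
y_gold = 5.0316^0.36 ≈ 1.7890.
c_gold = y_gold − (n+δ)·k_gold = 1.7890 − 0.128·5.0316 ≈ 1.1450.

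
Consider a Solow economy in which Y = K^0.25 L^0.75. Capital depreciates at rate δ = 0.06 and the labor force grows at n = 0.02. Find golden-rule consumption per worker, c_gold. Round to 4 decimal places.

n + δ = 0.02 + 0.06 = 0.08.
Maximizing c = f(k) − (n+δ)·k gives f'(k) = n+δ, i.e. 0.25·k^(0.25−1) = 0.08, so k_gold = (0.25/0.08)^(1/0.75) ≈ 4.5688.
y_gold = 4.5688^0.25 ≈ 1.4620.
c_gold = y_gold − (n+δ)·k_gold = 1.4620 − 0.08·4.5688 ≈ 1.0965.

c_gold ≈ 1.0965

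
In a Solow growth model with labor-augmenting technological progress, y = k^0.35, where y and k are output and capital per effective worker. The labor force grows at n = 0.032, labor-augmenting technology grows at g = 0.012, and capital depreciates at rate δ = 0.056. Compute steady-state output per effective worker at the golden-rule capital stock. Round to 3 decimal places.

The effective depreciation rate is n + g + δ = 0.032 + 0.012 + 0.056 = 0.1.
Setting f'(k) = n+g+δ gives 0.35·k^(0.35−1) = 0.1, hence k_gold = (0.35/0.1)^(1/0.65) ≈ 6.8711.
Output: y_gold = k_gold^0.35 = 6.8711^0.35 ≈ 1.9632.

y_gold ≈ 1.963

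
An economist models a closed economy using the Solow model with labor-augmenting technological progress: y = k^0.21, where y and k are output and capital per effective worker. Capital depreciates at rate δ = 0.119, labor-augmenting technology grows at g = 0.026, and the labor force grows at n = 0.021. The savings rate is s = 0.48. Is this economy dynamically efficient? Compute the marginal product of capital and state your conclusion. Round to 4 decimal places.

n + g + δ = 0.021 + 0.026 + 0.119 = 0.166.
Steady-state k*: s·k^0.21 = 0.166·k gives k* = (0.48/0.166)^(1/0.79) ≈ 3.8345.
MPK = 0.21·3.8345^(-0.79) ≈ 0.0726.
MPK < n+g+δ = 0.166, so the economy is dynamically inefficient (over-saving).

dynamically inefficient; MPK ≈ 0.0726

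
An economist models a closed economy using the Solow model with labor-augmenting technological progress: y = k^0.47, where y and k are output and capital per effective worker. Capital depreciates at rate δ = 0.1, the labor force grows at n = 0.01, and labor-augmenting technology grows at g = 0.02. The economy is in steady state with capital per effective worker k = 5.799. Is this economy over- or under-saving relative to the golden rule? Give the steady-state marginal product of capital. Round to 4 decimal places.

The effective depreciation rate is n + g + δ = 0.01 + 0.02 + 0.1 = 0.13.
MPK = 0.47·k^(0.47−1) = 0.47·5.799^(-0.53) ≈ 0.1851.
MPK > 0.13, so the economy is dynamically efficient (under-saving).

under-saving; MPK ≈ 0.1851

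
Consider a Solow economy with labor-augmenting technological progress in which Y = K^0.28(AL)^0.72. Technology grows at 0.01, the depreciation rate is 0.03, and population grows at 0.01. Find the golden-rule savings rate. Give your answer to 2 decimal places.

s_gold = 0.28

Capital per effective worker breaks even when investment replaces (n + g + δ)·k; here n + g + δ = 0.05.
At the golden rule MPK = n+g+δ, and in any Cobb-Douglas steady state s = (n+g+δ)·k/y = MPK·k/y = capital's share 0.28.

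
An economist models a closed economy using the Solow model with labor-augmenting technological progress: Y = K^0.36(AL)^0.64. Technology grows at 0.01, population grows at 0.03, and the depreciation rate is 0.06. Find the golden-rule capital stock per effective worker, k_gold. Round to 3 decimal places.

Capital per effective worker breaks even when investment replaces (n + g + δ)·k; here n + g + δ = 0.1.
Maximizing c = f(k) − (n+g+δ)·k gives f'(k) = n+g+δ, i.e. 0.36·k^(0.36−1) = 0.1, so k_gold = (0.36/0.1)^(1/0.64) ≈ 7.3998.

k_gold ≈ 7.400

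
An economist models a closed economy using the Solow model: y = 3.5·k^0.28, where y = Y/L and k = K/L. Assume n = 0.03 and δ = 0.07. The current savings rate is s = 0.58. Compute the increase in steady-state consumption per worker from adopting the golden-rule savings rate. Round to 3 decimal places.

n + δ = 0.03 + 0.07 = 0.1.
Current steady state (s = 0.58): k* = (0.58·3.5/0.1)^(1/0.72) ≈ 65.4586, y* = 3.5·65.4586^0.28 ≈ 11.2860, c* = (1−0.58)·11.2860 ≈ 4.7401.
Setting f'(k) = n+δ gives 0.28·3.5·k^(0.28−1) = 0.1, hence k_gold = (0.28·3.5/0.1)^(1/0.72) ≈ 23.8069.
y_gold = 3.5·23.8069^0.28 ≈ 8.5025, c_gold = y_gold − 0.1·k_gold ≈ 6.1218.
Gain: Δc = 6.1218 − 4.7401 ≈ 1.3817.

Δc ≈ 1.382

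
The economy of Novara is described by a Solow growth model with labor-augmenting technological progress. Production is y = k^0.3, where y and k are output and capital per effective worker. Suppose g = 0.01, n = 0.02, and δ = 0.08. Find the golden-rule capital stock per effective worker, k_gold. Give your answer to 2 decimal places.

k_gold ≈ 4.19

Break-even investment rate: n + g + δ = 0.02 + 0.01 + 0.08 = 0.11.
Golden rule sets MPK = n+g+δ: 0.3·k^(0.3−1) = 0.11, so k_gold = (0.3/0.11)^(1/0.7) ≈ 4.1925.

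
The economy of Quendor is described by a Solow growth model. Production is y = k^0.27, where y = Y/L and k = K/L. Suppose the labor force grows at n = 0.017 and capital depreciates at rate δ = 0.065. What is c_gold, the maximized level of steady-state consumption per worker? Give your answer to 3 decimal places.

c_gold ≈ 1.134

Break-even investment rate: n + δ = 0.017 + 0.065 = 0.082.
At the golden rule the marginal product of capital equals n+δ: 0.27·k^(0.27−1) = 0.082. Solving, k_gold = (0.27/0.082)^(1/0.73) ≈ 5.1165.
y_gold = 5.1165^0.27 ≈ 1.5539.
c_gold = y_gold − (n+δ)·k_gold = 1.5539 − 0.082·5.1165 ≈ 1.1343.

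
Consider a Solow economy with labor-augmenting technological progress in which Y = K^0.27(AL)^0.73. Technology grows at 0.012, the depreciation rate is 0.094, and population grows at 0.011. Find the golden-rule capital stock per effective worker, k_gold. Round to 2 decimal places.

k_gold ≈ 3.14

Break-even investment rate: n + g + δ = 0.011 + 0.012 + 0.094 = 0.117.
Golden rule sets MPK = n+g+δ: 0.27·k^(0.27−1) = 0.117, so k_gold = (0.27/0.117)^(1/0.73) ≈ 3.1442.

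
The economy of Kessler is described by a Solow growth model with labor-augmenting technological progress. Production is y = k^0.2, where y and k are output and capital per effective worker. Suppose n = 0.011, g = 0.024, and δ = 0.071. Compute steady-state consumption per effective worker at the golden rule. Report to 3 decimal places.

c_gold ≈ 0.938

Break-even investment rate: n + g + δ = 0.011 + 0.024 + 0.071 = 0.106.
Setting f'(k) = n+g+δ gives 0.2·k^(0.2−1) = 0.106, hence k_gold = (0.2/0.106)^(1/0.8) ≈ 2.2113.
y_gold = 2.2113^0.2 ≈ 1.1720.
c_gold = y_gold − (n+g+δ)·k_gold = 1.1720 − 0.106·2.2113 ≈ 0.9376.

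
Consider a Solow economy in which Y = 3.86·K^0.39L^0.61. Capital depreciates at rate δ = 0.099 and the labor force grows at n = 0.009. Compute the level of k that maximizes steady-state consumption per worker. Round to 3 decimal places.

Capital per worker breaks even when investment replaces (n + δ)·k; here n + δ = 0.108.
Setting f'(k) = n+δ gives 0.39·3.86·k^(0.39−1) = 0.108, hence k_gold = (0.39·3.86/0.108)^(1/0.61) ≈ 75.1249.

k_gold ≈ 75.125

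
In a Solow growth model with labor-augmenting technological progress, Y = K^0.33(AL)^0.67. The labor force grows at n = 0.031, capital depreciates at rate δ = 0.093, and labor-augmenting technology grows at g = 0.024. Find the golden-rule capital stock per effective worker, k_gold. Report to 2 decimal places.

Break-even investment rate: n + g + δ = 0.031 + 0.024 + 0.093 = 0.148.
Maximizing c = f(k) − (n+g+δ)·k gives f'(k) = n+g+δ, i.e. 0.33·k^(0.33−1) = 0.148, so k_gold = (0.33/0.148)^(1/0.67) ≈ 3.3096.

k_gold ≈ 3.31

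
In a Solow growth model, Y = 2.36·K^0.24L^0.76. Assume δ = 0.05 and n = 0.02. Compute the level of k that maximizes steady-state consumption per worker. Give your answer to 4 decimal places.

Break-even investment rate: n + δ = 0.02 + 0.05 = 0.07.
Golden rule sets MPK = n+δ: 0.24·2.36·k^(0.24−1) = 0.07, so k_gold = (0.24·2.36/0.07)^(1/0.76) ≈ 15.6592.

k_gold ≈ 15.6592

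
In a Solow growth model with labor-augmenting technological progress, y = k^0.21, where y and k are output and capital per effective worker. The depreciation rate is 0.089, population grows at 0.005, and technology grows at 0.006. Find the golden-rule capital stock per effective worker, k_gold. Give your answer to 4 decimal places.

n + g + δ = 0.005 + 0.006 + 0.089 = 0.1.
Setting f'(k) = n+g+δ gives 0.21·k^(0.21−1) = 0.1, hence k_gold = (0.21/0.1)^(1/0.79) ≈ 2.5578.

k_gold ≈ 2.5578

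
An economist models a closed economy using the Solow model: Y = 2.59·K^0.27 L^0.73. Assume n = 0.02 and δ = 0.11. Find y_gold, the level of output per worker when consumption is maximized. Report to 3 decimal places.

y_gold ≈ 4.826

Break-even investment rate: n + δ = 0.02 + 0.11 = 0.13.
At the golden rule the marginal product of capital equals n+δ: 0.27·2.59·k^(0.27−1) = 0.13. Solving, k_gold = (0.27·2.59/0.13)^(1/0.73) ≈ 10.0227.
Output: y_gold = 2.59·k_gold^0.27 = 2.59·10.0227^0.27 ≈ 4.8258.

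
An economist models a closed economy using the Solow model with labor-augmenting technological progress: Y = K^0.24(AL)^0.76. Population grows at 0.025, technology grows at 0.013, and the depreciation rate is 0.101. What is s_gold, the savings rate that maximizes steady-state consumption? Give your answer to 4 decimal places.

The effective depreciation rate is n + g + δ = 0.025 + 0.013 + 0.101 = 0.139.
At the golden rule MPK = n+g+δ, and in any Cobb-Douglas steady state s = (n+g+δ)·k/y = MPK·k/y = capital's share 0.24.

s_gold = 0.2400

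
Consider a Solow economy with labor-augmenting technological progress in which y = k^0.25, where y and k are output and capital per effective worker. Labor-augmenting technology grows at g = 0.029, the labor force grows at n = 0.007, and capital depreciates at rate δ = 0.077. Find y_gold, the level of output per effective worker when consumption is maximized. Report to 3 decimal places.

y_gold ≈ 1.303

The effective depreciation rate is n + g + δ = 0.007 + 0.029 + 0.077 = 0.113.
At the golden rule the marginal product of capital equals n+g+δ: 0.25·k^(0.25−1) = 0.113. Solving, k_gold = (0.25/0.113)^(1/0.75) ≈ 2.8828.
Output: y_gold = k_gold^0.25 = 2.8828^0.25 ≈ 1.3030.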